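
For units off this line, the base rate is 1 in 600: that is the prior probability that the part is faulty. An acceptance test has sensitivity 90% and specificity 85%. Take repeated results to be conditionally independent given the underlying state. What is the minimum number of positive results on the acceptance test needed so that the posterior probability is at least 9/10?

Prior odds = (1/600)/(599/600) = 1/599.
False-positive rate = 1 − 0.85 = 0.15; likelihood ratio of a positive = 0.9/0.15 = 6.
Target posterior odds = 0.9/0.1 = 9.
Require 6ⁿ ≥ 9 ÷ (1/599) = 5391.
6⁴ = 1296 falls short of 5391 but 6⁵ = 7776 reaches it, so n = 5.

5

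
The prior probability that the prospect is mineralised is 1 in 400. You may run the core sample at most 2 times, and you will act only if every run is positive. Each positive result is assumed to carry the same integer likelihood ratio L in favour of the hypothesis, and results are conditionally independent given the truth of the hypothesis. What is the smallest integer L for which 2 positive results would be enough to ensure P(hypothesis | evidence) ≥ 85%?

Prior odds = 0.0025/0.9975 = 1/399.
Target odds = 0.85/0.15 = 17/3.
Need L² ≥ 17/3 ÷ (1/399) = 2261.
47² = 2209 < 2261 ≤ 2304 = 48², so L = 48.

48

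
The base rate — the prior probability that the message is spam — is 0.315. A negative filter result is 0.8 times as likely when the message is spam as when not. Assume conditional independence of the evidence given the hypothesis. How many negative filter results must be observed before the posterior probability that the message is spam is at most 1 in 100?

Prior odds: 0.315 ÷ 0.685 = 63/137.
Likelihood ratio per negative filter result = 0.8.
Target odds: 0.01 ÷ 0.99 = 1/99.
Require 0.8ⁿ ≤ 1/99 ÷ (63/137) = 137/6237.
0.8¹⁷ ≈0.022518 is still above 137/6237 but 0.8¹⁸ ≈0.0180144 is at or below it, so n = 18.

18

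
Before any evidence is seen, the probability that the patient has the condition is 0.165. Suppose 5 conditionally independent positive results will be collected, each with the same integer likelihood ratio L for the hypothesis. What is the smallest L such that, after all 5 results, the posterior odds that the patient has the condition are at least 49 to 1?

4

Prior odds = 0.165/0.835 = 33/167.
Target odds = 49.
Need L⁵ ≥ 49 ÷ (33/167) = 8183/33.
3⁵ = 243 < 8183/33 ≤ 1024 = 4⁵, so L = 4.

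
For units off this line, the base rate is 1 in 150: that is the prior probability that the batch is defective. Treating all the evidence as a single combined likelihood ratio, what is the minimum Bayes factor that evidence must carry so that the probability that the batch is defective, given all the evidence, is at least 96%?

Prior odds = (1/150)/(149/150) = 1/149.
Target odds = 0.96/0.04 = 24.
Required Bayes factor = 24 ÷ (1/149) = 3576.

3576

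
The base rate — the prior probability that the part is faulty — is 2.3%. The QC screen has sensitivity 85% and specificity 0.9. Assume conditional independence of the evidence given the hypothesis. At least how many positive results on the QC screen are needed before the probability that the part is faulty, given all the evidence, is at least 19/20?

4

Prior odds = 0.023/0.977 = 23/977.
False-positive rate = 1 − 0.9 = 0.1; likelihood ratio of a positive = 0.85/0.1 = 8.5.
Target odds: 0.95 ÷ 0.05 = 19.
Need (23/977) × 8.5ⁿ ≥ 19, i.e. 8.5ⁿ ≥ 18563/23.
8.5³ = 614.125 falls short of 18563/23 but 8.5⁴ = 5220.0625 reaches it, so n = 4.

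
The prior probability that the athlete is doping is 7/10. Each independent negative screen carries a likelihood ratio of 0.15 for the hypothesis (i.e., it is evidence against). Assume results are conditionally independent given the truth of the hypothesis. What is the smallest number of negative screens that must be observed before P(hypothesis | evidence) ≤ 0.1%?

5

Prior odds = 0.7/0.3 = 7/3.
Likelihood ratio per negative screen = 0.15.
Target posterior odds = 0.001/0.999 = 1/999.
Require 0.15ⁿ ≤ 1/999 ÷ (7/3) = 1/2331.
0.15⁴ = 81/160000 is still above 1/2331 but 0.15⁵ = 243/3200000 is at or below it, so n = 5.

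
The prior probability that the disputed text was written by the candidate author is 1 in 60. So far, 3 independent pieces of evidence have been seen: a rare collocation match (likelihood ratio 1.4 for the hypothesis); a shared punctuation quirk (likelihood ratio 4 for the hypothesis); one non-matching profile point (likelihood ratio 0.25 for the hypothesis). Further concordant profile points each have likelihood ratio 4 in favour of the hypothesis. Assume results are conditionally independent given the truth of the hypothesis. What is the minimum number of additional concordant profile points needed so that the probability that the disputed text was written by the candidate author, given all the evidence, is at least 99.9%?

8

Prior odds = (1/60)/(59/60) = 1/59.
Combined Bayes factor of the evidence already in hand = 1.4 × 4 × 0.25 = 1.4.
Odds after that evidence = (1/59) × 1.4 = 7/295.
Target odds = 0.999/0.001 = 999.
Need 4ⁿ ≥ 999 ÷ (7/295) = 294705/7.
4⁷ = 16384 falls short of 294705/7 but 4⁸ = 65536 reaches it, so n = 8.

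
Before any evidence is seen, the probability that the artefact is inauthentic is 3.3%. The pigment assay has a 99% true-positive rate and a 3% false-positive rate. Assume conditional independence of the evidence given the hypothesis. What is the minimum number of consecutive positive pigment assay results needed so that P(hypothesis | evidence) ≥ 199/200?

Prior odds = 0.033/0.967 = 33/967.
Likelihood ratio of a positive result = 0.99/0.03 = 33.
Target odds: 0.995 ÷ 0.005 = 199.
Need (33/967) × 33ⁿ ≥ 199, i.e. 33ⁿ ≥ 192433/33.
33² = 1089 falls short of 192433/33 but 33³ = 35937 reaches it, so n = 3.

3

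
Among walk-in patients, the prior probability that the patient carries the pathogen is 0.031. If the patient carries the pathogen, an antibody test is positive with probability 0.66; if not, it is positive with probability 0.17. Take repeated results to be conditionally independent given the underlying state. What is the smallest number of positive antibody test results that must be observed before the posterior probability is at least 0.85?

4

Prior odds = 0.031/0.969 = 31/969.
Likelihood ratio of a positive = 0.66/0.17 = 66/17.
Target posterior odds = 0.85/0.15 = 17/3.
Need (31/969) × (66/17)ⁿ ≥ 17/3, i.e. (66/17)ⁿ ≥ 5491/31.
(66/17)³ = 287496/4913 falls short of 5491/31 but (66/17)⁴ = 18974736/83521 reaches it, so n = 4.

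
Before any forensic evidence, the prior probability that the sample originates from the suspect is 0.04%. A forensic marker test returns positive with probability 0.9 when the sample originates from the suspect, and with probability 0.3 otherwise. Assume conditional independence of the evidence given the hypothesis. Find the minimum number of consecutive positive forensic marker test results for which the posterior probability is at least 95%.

Prior odds = 0.0004/0.9996 = 1/2499.
Likelihood ratio of a positive result = 0.9/0.3 = 3.
Target odds: 0.95 ÷ 0.05 = 19.
Need (1/2499) × 3ⁿ ≥ 19, i.e. 3ⁿ ≥ 47481.
3⁹ = 19683 falls short of 47481 but 3¹⁰ = 59049 reaches it, so n = 10.

10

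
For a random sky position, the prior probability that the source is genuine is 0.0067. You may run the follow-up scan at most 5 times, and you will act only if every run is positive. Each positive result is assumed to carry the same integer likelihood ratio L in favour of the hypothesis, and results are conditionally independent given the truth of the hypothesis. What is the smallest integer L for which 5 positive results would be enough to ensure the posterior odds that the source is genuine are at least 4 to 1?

Prior odds = 0.0067/0.9933 = 67/9933.
Target odds = 4.
Need L⁵ ≥ 4 ÷ (67/9933) = 39732/67.
3⁵ = 243 < 39732/67 ≤ 1024 = 4⁵, so L = 4.

4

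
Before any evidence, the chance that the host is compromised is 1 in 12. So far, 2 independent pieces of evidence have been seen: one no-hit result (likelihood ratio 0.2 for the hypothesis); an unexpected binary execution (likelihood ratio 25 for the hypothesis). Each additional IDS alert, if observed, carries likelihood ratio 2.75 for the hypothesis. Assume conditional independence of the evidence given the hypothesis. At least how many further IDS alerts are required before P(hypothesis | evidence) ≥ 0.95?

4

Prior odds = (1/12)/(11/12) = 1/11.
Combined Bayes factor of the evidence already in hand = 0.2 × 25 = 5.
Odds after that evidence = (1/11) × 5 = 5/11.
Target odds = 0.95/0.05 = 19.
Need 2.75ⁿ ≥ 19 ÷ (5/11) = 41.8.
2.75³ = 20.796875 falls short of 41.8 but 2.75⁴ = 57.19140625 reaches it, so n = 4.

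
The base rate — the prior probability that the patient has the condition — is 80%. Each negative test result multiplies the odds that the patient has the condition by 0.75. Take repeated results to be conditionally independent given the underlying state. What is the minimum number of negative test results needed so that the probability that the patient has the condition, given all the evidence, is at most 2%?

19

Prior odds: 0.8 ÷ 0.2 = 4.
Likelihood ratio per negative test result = 0.75.
Target posterior odds = 0.02/0.98 = 1/49.
Require 0.75ⁿ ≤ 1/49 ÷ 4 = 1/196.
0.75¹⁸ ≈0.00563771 is still above 1/196 but 0.75¹⁹ ≈0.00422828 is at or below it, so n = 19.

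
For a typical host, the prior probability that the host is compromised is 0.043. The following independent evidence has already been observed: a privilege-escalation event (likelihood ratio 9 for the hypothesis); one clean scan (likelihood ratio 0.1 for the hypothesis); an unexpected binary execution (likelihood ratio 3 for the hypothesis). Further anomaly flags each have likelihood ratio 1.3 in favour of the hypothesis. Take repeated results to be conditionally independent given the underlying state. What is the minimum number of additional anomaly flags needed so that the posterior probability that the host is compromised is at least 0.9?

Prior odds = 0.043/0.957 = 43/957.
Combined Bayes factor of the evidence already in hand = 9 × 0.1 × 3 = 2.7.
Odds after that evidence = (43/957) × 2.7 = 387/3190.
Target odds = 0.9/0.1 = 9.
Need 1.3ⁿ ≥ 9 ÷ (387/3190) = 3190/43.
1.3¹⁶ ≈66.5417 falls short of 3190/43 but 1.3¹⁷ ≈86.5042 reaches it, so n = 17.

17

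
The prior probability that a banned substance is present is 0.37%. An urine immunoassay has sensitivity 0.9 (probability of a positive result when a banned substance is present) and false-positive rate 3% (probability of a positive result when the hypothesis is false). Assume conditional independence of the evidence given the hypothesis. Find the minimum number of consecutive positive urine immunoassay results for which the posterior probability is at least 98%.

Prior odds = 0.0037/0.9963 = 37/9963.
Likelihood ratio of a positive result = 0.9/0.03 = 30.
Target odds: 0.98 ÷ 0.02 = 49.
Require 30ⁿ ≥ 49 ÷ (37/9963) = 488187/37.
30² = 900 falls short of 488187/37 but 30³ = 27000 reaches it, so n = 3.

3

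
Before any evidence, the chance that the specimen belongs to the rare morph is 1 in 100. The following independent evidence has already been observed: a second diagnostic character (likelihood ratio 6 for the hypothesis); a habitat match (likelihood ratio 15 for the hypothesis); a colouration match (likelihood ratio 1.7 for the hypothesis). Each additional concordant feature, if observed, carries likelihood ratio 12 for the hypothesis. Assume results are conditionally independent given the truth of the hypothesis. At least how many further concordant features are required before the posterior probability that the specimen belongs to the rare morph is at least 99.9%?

Prior odds = 0.01/0.99 = 1/99.
Combined Bayes factor of the evidence already in hand = 6 × 15 × 1.7 = 153.
Odds after that evidence = (1/99) × 153 = 17/11.
Target odds = 0.999/0.001 = 999.
Need 12ⁿ ≥ 999 ÷ (17/11) = 10989/17.
12² = 144 falls short of 10989/17 but 12³ = 1728 reaches it, so n = 3.

3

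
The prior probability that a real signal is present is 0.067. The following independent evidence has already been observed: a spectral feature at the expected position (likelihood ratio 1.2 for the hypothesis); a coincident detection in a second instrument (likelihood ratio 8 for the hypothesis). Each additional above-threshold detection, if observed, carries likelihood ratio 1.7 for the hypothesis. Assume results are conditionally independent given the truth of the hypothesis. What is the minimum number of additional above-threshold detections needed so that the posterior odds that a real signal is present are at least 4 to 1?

4

Prior odds = 0.067/0.933 = 67/933.
Combined Bayes factor of the evidence already in hand = 1.2 × 8 = 9.6.
Odds after that evidence = (67/933) × 9.6 = 1072/1555.
Target odds = 4.
Need 1.7ⁿ ≥ 4 ÷ (1072/1555) = 1555/268.
1.7³ = 4.913 falls short of 1555/268 but 1.7⁴ = 8.3521 reaches it, so n = 4.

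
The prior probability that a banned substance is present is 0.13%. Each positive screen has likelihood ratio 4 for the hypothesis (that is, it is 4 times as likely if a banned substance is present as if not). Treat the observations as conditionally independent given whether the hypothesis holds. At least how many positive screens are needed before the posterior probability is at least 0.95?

Prior odds: 0.0013 ÷ 0.9987 = 13/9987.
Likelihood ratio per positive screen = 4.
Target posterior odds = 0.95/0.05 = 19.
Need (13/9987) × 4ⁿ ≥ 19, i.e. 4ⁿ ≥ 189753/13.
4⁶ = 4096 falls short of 189753/13 but 4⁷ = 16384 reaches it, so n = 7.

7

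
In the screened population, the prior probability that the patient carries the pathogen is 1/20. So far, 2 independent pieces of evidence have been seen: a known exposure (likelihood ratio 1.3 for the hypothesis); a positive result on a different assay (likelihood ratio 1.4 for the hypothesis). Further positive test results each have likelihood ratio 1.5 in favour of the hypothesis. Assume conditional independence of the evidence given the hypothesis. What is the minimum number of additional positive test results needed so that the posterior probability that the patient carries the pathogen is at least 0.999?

23

Prior odds = 0.05/0.95 = 1/19.
Combined Bayes factor of the evidence already in hand = 1.3 × 1.4 = 1.82.
Odds after that evidence = (1/19) × 1.82 = 91/950.
Target odds = 0.999/0.001 = 999.
Need 1.5ⁿ ≥ 999 ÷ (91/950) = 949050/91.
1.5²² ≈7481.83 falls short of 949050/91 but 1.5²³ ≈11222.7 reaches it, so n = 23.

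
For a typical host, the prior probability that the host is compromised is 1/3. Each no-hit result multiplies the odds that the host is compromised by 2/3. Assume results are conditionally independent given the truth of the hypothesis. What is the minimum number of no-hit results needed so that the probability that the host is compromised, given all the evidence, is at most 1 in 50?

Prior odds = (1/3)/(2/3) = 0.5.
Likelihood ratio per no-hit result = 2/3.
Target odds: 0.02 ÷ 0.98 = 1/49.
Require (2/3)ⁿ ≤ 1/49 ÷ 0.5 = 2/49.
(2/3)⁷ = 128/2187 is still above 2/49 but (2/3)⁸ = 256/6561 is at or below it, so n = 8.

8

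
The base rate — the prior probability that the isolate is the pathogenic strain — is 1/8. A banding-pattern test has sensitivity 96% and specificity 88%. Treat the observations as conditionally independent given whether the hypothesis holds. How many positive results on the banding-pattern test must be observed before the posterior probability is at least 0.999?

Prior odds = 0.125/0.875 = 1/7.
False-positive rate = 1 − 0.88 = 0.12; likelihood ratio of a positive = 0.96/0.12 = 8.
Target odds: 0.999 ÷ 0.001 = 999.
Need (1/7) × 8ⁿ ≥ 999, i.e. 8ⁿ ≥ 6993.
8⁴ = 4096 falls short of 6993 but 8⁵ = 32768 reaches it, so n = 5.

5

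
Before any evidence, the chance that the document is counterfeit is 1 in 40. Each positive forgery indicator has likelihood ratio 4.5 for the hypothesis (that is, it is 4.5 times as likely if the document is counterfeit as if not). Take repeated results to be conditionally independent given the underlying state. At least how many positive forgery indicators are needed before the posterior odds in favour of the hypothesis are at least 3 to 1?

4

Prior odds: 0.025 ÷ 0.975 = 1/39.
Likelihood ratio per positive forgery indicator = 4.5.
Target odds = 3.
Require 4.5ⁿ ≥ 3 ÷ (1/39) = 117.
4.5³ = 91.125 falls short of 117 but 4.5⁴ = 410.0625 reaches it, so n = 4.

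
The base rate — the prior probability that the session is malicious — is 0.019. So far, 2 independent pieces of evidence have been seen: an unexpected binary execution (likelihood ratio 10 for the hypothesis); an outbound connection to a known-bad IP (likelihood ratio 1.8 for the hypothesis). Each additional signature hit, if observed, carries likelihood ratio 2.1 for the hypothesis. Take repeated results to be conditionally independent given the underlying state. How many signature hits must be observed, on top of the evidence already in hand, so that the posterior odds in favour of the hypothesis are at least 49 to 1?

7

Prior odds = 0.019/0.981 = 19/981.
Combined Bayes factor of the evidence already in hand = 10 × 1.8 = 18.
Odds after that evidence = (19/981) × 18 = 38/109.
Target odds = 49.
Need 2.1ⁿ ≥ 49 ÷ (38/109) = 5341/38.
2.1⁶ = 85766121/1000000 falls short of 5341/38 but 2.1⁷ ≈180.109 reaches it, so n = 7.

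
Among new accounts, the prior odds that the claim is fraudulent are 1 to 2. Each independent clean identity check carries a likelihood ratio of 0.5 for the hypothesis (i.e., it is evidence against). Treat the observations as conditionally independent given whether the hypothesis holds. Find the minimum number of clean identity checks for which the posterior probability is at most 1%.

Prior odds = 0.5.
Likelihood ratio per clean identity check = 0.5.
Target posterior odds = 0.01/0.99 = 1/99.
Need 0.5 × 0.5ⁿ ≤ 1/99, i.e. 0.5ⁿ ≤ 2/99.
0.5⁵ = 0.03125 is still above 2/99 but 0.5⁶ = 0.015625 is at or below it, so n = 6.

6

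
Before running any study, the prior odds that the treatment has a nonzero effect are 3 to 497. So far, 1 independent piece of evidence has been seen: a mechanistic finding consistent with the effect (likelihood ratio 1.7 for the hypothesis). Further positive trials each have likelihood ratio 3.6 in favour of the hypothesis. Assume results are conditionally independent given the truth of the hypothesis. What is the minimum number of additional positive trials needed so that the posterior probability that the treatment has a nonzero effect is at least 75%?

5

Prior odds = 3/497.
Bayes factor of the evidence already in hand = 1.7.
Odds after that evidence = (3/497) × 1.7 = 51/4970.
Target odds = 0.75/0.25 = 3.
Need 3.6ⁿ ≥ 3 ÷ (51/4970) = 4970/17.
3.6⁴ = 167.9616 falls short of 4970/17 but 3.6⁵ = 604.66176 reaches it, so n = 5.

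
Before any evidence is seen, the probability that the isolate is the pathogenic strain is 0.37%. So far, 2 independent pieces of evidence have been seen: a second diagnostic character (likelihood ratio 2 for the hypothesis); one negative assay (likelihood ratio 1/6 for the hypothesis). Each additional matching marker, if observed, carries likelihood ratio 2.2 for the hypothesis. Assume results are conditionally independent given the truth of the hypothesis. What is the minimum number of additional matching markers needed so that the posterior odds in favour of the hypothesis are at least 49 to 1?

14

Prior odds = 0.0037/0.9963 = 37/9963.
Combined Bayes factor of the evidence already in hand = 2 × (1/6) = 1/3.
Odds after that evidence = (37/9963) × 1/3 = 37/29889.
Target odds = 49.
Need 2.2ⁿ ≥ 49 ÷ (37/29889) = 1464561/37.
2.2¹³ ≈28281 falls short of 1464561/37 but 2.2¹⁴ ≈62218.2 reaches it, so n = 14.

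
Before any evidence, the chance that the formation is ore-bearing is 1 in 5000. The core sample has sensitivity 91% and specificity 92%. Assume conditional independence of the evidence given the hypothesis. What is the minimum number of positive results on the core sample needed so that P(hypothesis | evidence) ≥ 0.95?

Prior odds = 0.0002/0.9998 = 1/4999.
False-positive rate = 1 − 0.92 = 0.08; likelihood ratio of a positive = 0.91/0.08 = 11.375.
Target posterior odds = 0.95/0.05 = 19.
Need (1/4999) × 11.375ⁿ ≥ 19, i.e. 11.375ⁿ ≥ 94981.
11.375⁴ = 68574961/4096 falls short of 94981 but 11.375⁵ ≈190439 reaches it, so n = 5.

5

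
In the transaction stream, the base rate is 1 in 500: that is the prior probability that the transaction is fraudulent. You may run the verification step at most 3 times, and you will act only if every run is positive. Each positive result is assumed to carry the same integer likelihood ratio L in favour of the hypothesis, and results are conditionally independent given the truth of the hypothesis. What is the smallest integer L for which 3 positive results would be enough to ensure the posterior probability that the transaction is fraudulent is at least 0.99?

37

Prior odds = 0.002/0.998 = 1/499.
Target odds = 0.99/0.01 = 99.
Need L³ ≥ 99 ÷ (1/499) = 49401.
36³ = 46656 < 49401 ≤ 50653 = 37³, so L = 37.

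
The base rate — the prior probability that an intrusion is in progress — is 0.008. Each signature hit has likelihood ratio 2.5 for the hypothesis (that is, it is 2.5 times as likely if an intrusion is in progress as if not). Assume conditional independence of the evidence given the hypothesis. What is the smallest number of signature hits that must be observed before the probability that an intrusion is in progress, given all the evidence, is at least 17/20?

8

Prior odds = 0.008/0.992 = 1/124.
Likelihood ratio per signature hit = 2.5.
Target posterior odds = 0.85/0.15 = 17/3.
Need (1/124) × 2.5ⁿ ≥ 17/3, i.e. 2.5ⁿ ≥ 2108/3.
2.5⁷ = 610.3515625 falls short of 2108/3 but 2.5⁸ = 390625/256 reaches it, so n = 8.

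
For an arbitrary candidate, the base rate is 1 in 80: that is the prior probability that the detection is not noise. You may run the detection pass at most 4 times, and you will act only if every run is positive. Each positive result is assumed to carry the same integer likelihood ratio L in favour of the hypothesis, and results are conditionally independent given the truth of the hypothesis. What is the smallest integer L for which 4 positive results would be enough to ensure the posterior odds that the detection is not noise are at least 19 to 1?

Prior odds = 0.0125/0.9875 = 1/79.
Target odds = 19.
Need L⁴ ≥ 19 ÷ (1/79) = 1501.
6⁴ = 1296 < 1501 ≤ 2401 = 7⁴, so L = 7.

7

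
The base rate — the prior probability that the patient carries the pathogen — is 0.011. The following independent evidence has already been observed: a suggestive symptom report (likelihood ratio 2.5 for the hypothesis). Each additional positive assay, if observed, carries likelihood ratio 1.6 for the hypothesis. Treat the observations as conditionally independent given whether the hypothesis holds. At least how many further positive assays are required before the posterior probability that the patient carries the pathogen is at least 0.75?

10

Prior odds = 0.011/0.989 = 11/989.
Bayes factor of the evidence already in hand = 2.5.
Odds after that evidence = (11/989) × 2.5 = 55/1978.
Target odds = 0.75/0.25 = 3.
Need 1.6ⁿ ≥ 3 ÷ (55/1978) = 5934/55.
1.6⁹ = 134217728/1953125 falls short of 5934/55 but 1.6¹⁰ ≈109.951 reaches it, so n = 10.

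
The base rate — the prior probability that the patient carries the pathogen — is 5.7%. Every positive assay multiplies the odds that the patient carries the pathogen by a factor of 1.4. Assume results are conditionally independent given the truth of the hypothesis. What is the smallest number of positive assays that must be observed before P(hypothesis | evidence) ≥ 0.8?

13

Prior odds: 0.057 ÷ 0.943 = 57/943.
Likelihood ratio per positive assay = 1.4.
Target odds: 0.8 ÷ 0.2 = 4.
Need (57/943) × 1.4ⁿ ≥ 4, i.e. 1.4ⁿ ≥ 3772/57.
1.4¹² ≈56.6939 falls short of 3772/57 but 1.4¹³ ≈79.3715 reaches it, so n = 13.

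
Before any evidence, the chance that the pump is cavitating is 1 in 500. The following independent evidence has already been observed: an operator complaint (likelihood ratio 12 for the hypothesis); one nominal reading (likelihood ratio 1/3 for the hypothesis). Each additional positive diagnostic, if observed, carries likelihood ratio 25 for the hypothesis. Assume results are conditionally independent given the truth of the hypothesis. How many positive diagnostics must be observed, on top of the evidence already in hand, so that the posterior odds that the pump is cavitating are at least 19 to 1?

3

Prior odds = 0.002/0.998 = 1/499.
Combined Bayes factor of the evidence already in hand = 12 × (1/3) = 4.
Odds after that evidence = (1/499) × 4 = 4/499.
Target odds = 19.
Need 25ⁿ ≥ 19 ÷ (4/499) = 2370.25.
25² = 625 falls short of 2370.25 but 25³ = 15625 reaches it, so n = 3.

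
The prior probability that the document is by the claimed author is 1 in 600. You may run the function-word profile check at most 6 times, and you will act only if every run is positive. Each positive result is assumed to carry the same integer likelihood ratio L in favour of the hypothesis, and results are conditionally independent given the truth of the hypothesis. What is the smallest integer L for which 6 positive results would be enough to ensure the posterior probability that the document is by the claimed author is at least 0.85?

Prior odds = (1/600)/(599/600) = 1/599.
Target odds = 0.85/0.15 = 17/3.
Need L⁶ ≥ 17/3 ÷ (1/599) = 10183/3.
3⁶ = 729 < 10183/3 ≤ 4096 = 4⁶, so L = 4.

4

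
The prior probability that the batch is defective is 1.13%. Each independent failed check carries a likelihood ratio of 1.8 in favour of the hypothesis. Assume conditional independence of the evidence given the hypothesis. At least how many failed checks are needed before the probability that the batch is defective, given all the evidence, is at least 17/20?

11

Prior odds: 0.0113 ÷ 0.9887 = 113/9887.
Likelihood ratio per failed check = 1.8.
Target posterior odds = 0.85/0.15 = 17/3.
Require 1.8ⁿ ≥ 17/3 ÷ (113/9887) = 168079/339.
1.8¹⁰ ≈357.047 falls short of 168079/339 but 1.8¹¹ ≈642.684 reaches it, so n = 11.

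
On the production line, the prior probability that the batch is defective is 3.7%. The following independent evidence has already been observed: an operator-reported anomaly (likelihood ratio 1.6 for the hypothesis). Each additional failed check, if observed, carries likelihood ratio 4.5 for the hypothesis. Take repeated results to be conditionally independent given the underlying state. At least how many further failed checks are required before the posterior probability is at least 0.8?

Prior odds = 0.037/0.963 = 37/963.
Bayes factor of the evidence already in hand = 1.6.
Odds after that evidence = (37/963) × 1.6 = 296/4815.
Target odds = 0.8/0.2 = 4.
Need 4.5ⁿ ≥ 4 ÷ (296/4815) = 4815/74.
4.5² = 20.25 falls short of 4815/74 but 4.5³ = 91.125 reaches it, so n = 3.

3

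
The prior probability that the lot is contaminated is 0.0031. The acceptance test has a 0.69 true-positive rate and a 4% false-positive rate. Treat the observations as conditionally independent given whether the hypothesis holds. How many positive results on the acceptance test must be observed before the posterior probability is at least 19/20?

Prior odds: 0.0031 ÷ 0.9969 = 31/9969.
Likelihood ratio of a positive result = 0.69/0.04 = 17.25.
Target posterior odds = 0.95/0.05 = 19.
Need (31/9969) × 17.25ⁿ ≥ 19, i.e. 17.25ⁿ ≥ 189411/31.
17.25³ = 5132.953125 falls short of 189411/31 but 17.25⁴ = 22667121/256 reaches it, so n = 4.

4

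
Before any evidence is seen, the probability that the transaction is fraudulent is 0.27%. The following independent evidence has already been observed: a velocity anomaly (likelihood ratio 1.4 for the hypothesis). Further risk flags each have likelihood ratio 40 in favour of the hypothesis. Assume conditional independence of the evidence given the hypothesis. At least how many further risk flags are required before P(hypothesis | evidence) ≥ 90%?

3

Prior odds = 0.0027/0.9973 = 27/9973.
Bayes factor of the evidence already in hand = 1.4.
Odds after that evidence = (27/9973) × 1.4 = 189/49865.
Target odds = 0.9/0.1 = 9.
Need 40ⁿ ≥ 9 ÷ (189/49865) = 49865/21.
40² = 1600 falls short of 49865/21 but 40³ = 64000 reaches it, so n = 3.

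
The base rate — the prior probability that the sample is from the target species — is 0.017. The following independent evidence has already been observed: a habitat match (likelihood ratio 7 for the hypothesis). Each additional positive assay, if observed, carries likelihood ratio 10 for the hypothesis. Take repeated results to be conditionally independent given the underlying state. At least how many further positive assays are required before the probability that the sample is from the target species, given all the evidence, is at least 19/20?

3

Prior odds = 0.017/0.983 = 17/983.
Bayes factor of the evidence already in hand = 7.
Odds after that evidence = (17/983) × 7 = 119/983.
Target odds = 0.95/0.05 = 19.
Need 10ⁿ ≥ 19 ÷ (119/983) = 18677/119.
10² = 100 falls short of 18677/119 but 10³ = 1000 reaches it, so n = 3.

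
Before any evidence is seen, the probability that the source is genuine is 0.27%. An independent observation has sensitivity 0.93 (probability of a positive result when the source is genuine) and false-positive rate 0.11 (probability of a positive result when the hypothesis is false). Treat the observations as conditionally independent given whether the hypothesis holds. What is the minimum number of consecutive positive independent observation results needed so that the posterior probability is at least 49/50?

5

Prior odds = 0.0027/0.9973 = 27/9973.
Likelihood ratio of a positive result = 0.93/0.11 = 93/11.
Target odds: 0.98 ÷ 0.02 = 49.
Require (93/11)ⁿ ≥ 49 ÷ (27/9973) = 488677/27.
(93/11)⁴ = 74805201/14641 falls short of 488677/27 but (93/11)⁵ ≈43196.8 reaches it, so n = 5.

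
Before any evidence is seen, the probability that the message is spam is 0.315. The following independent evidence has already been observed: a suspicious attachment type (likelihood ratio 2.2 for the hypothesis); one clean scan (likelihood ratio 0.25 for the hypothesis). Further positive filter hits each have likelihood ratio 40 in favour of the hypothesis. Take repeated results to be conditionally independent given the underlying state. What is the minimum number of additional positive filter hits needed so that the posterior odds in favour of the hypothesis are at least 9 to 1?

Prior odds = 0.315/0.685 = 63/137.
Combined Bayes factor of the evidence already in hand = 2.2 × 0.25 = 0.55.
Odds after that evidence = (63/137) × 0.55 = 693/2740.
Target odds = 9.
Need 40ⁿ ≥ 9 ÷ (693/2740) = 2740/77.
40¹ = 40, which meets the required 2740/77; so n = 1.

1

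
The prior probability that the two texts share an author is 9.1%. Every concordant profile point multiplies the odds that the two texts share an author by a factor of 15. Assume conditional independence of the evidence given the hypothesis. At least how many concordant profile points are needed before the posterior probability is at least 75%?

Prior odds = 0.091/0.909 = 91/909.
Likelihood ratio per concordant profile point = 15.
Target posterior odds = 0.75/0.25 = 3.
Require 15ⁿ ≥ 3 ÷ (91/909) = 2727/91.
15¹ = 15 falls short of 2727/91 but 15² = 225 reaches it, so n = 2.

2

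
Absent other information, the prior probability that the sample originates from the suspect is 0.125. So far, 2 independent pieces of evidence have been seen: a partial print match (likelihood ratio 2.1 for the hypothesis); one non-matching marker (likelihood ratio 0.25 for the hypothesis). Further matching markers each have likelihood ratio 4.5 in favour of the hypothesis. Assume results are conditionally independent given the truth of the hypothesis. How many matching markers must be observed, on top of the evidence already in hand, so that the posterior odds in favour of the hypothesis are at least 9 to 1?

Prior odds = 0.125/0.875 = 1/7.
Combined Bayes factor of the evidence already in hand = 2.1 × 0.25 = 0.525.
Odds after that evidence = (1/7) × 0.525 = 0.075.
Target odds = 9.
Need 4.5ⁿ ≥ 9 ÷ 0.075 = 120.
4.5³ = 91.125 falls short of 120 but 4.5⁴ = 410.0625 reaches it, so n = 4.

4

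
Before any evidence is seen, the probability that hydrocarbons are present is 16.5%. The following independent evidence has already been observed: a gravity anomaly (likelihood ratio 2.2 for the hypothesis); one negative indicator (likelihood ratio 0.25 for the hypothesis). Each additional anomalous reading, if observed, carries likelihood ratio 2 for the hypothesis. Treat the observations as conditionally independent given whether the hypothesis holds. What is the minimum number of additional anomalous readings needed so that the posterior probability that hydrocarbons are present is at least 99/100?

10

Prior odds = 0.165/0.835 = 33/167.
Combined Bayes factor of the evidence already in hand = 2.2 × 0.25 = 0.55.
Odds after that evidence = (33/167) × 0.55 = 363/3340.
Target odds = 0.99/0.01 = 99.
Need 2ⁿ ≥ 99 ÷ (363/3340) = 10020/11.
2⁹ = 512 falls short of 10020/11 but 2¹⁰ = 1024 reaches it, so n = 10.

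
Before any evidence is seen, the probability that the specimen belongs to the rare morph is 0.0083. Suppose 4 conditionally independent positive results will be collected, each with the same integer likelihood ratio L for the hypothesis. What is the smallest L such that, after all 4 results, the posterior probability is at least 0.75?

5

Prior odds = 0.0083/0.9917 = 83/9917.
Target odds = 0.75/0.25 = 3.
Need L⁴ ≥ 3 ÷ (83/9917) = 29751/83.
4⁴ = 256 < 29751/83 ≤ 625 = 5⁴, so L = 5.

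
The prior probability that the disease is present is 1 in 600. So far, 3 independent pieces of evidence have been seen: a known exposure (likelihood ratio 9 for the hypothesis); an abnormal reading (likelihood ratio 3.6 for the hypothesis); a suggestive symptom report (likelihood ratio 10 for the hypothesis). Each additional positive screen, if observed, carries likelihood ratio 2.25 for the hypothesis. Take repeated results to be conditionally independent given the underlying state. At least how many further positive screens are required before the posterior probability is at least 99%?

Prior odds = (1/600)/(599/600) = 1/599.
Combined Bayes factor of the evidence already in hand = 9 × 3.6 × 10 = 324.
Odds after that evidence = (1/599) × 324 = 324/599.
Target odds = 0.99/0.01 = 99.
Need 2.25ⁿ ≥ 99 ÷ (324/599) = 6589/36.
2.25⁶ = 531441/4096 falls short of 6589/36 but 2.25⁷ = 4782969/16384 reaches it, so n = 7.

7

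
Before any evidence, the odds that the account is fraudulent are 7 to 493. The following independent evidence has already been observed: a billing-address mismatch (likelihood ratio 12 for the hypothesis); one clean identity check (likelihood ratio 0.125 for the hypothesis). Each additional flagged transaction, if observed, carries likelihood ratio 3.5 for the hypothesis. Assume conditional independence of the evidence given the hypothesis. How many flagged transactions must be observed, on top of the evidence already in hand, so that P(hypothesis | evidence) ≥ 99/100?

Prior odds = 7/493.
Combined Bayes factor of the evidence already in hand = 12 × 0.125 = 1.5.
Odds after that evidence = (7/493) × 1.5 = 21/986.
Target odds = 0.99/0.01 = 99.
Need 3.5ⁿ ≥ 99 ÷ (21/986) = 32538/7.
3.5⁶ = 1838.265625 falls short of 32538/7 but 3.5⁷ = 823543/128 reaches it, so n = 7.

7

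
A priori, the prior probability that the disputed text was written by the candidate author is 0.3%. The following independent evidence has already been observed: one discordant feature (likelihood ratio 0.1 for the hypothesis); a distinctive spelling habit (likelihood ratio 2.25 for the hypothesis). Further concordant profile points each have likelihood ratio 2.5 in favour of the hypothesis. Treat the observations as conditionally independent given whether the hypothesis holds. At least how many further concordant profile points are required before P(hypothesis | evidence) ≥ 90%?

Prior odds = 0.003/0.997 = 3/997.
Combined Bayes factor of the evidence already in hand = 0.1 × 2.25 = 0.225.
Odds after that evidence = (3/997) × 0.225 = 27/39880.
Target odds = 0.9/0.1 = 9.
Need 2.5ⁿ ≥ 9 ÷ (27/39880) = 39880/3.
2.5¹⁰ = 9765625/1024 falls short of 39880/3 but 2.5¹¹ = 48828125/2048 reaches it, so n = 11.

11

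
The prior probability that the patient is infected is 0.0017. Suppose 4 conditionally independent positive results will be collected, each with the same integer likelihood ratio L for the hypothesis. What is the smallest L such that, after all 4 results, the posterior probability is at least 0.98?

Prior odds = 0.0017/0.9983 = 17/9983.
Target odds = 0.98/0.02 = 49.
Need L⁴ ≥ 49 ÷ (17/9983) = 489167/17.
13⁴ = 28561 < 489167/17 ≤ 38416 = 14⁴, so L = 14.

14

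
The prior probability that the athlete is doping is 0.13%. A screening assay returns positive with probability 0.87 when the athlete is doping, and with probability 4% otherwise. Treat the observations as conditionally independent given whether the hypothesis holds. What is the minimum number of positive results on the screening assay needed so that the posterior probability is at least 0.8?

Prior odds = 0.0013/0.9987 = 13/9987.
Likelihood ratio of a positive result = 0.87/0.04 = 21.75.
Target posterior odds = 0.8/0.2 = 4.
Require 21.75ⁿ ≥ 4 ÷ (13/9987) = 39948/13.
21.75² = 473.0625 falls short of 39948/13 but 21.75³ = 658503/64 reaches it, so n = 3.

3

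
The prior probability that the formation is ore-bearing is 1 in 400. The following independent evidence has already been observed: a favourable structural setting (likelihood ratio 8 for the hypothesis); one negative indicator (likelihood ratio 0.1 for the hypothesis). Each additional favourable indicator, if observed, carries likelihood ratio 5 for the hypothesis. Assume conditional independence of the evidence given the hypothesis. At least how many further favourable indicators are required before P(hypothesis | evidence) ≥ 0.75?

Prior odds = 0.0025/0.9975 = 1/399.
Combined Bayes factor of the evidence already in hand = 8 × 0.1 = 0.8.
Odds after that evidence = (1/399) × 0.8 = 4/1995.
Target odds = 0.75/0.25 = 3.
Need 5ⁿ ≥ 3 ÷ (4/1995) = 1496.25.
5⁴ = 625 falls short of 1496.25 but 5⁵ = 3125 reaches it, so n = 5.

5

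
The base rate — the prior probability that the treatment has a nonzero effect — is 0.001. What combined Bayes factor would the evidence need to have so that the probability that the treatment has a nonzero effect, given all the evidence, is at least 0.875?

6993

Prior odds = 0.001/0.999 = 1/999.
Target odds = 0.875/0.125 = 7.
Required Bayes factor = 7 ÷ (1/999) = 6993.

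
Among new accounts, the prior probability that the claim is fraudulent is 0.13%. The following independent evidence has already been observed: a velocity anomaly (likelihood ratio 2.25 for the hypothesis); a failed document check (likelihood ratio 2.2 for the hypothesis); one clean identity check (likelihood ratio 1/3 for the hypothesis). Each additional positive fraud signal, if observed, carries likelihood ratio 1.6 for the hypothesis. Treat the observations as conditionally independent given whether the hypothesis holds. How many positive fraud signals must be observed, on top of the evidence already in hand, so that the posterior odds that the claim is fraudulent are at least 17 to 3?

Prior odds = 0.0013/0.9987 = 13/9987.
Combined Bayes factor of the evidence already in hand = 2.25 × 2.2 × (1/3) = 1.65.
Odds after that evidence = (13/9987) × 1.65 = 143/66580.
Target odds = 17/3.
Need 1.6ⁿ ≥ 17/3 ÷ (143/66580) = 1131860/429.
1.6¹⁶ ≈1844.67 falls short of 1131860/429 but 1.6¹⁷ ≈2951.48 reaches it, so n = 17.

17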